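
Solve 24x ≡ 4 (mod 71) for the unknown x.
x ≡ 12 (mod 71)

gcd(24, 71) = 1, which divides 4, so solutions exist.
Find 24^(-1) mod 71 by the extended Euclidean algorithm:
71 = 2 × 24 + 23  ⟹  23 = (1)·71 + (-2)·24
24 = 1 × 23 + 1  ⟹  1 = (-1)·71 + (3)·24
So (3)·24 ≡ 1 (mod 71), i.e. 24^(-1) ≡ 3 (mod 71).
x ≡ 3 × 4 = 12 ≡ 12 (mod 71).
Check: 24 × 12 = 288 ≡ 4 (mod 71).
Unique solution: x ≡ 12 (mod 71)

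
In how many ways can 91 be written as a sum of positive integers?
64112359

p(n) counts ways to write n as a sum of positive integers (order ignored).
Euler's pentagonal recurrence: p(k) = p(k-1) + p(k-2) - p(k-5) - p(k-7) + p(k-12) + p(k-15) - ... (offsets j(3j∓1)/2, signs ++--, p(0)=1, p(<0)=0).
DP table for k = 0..90: p(0)=1, p(1)=1, p(2)=2, p(3)=3, p(4)=5, p(5)=7, p(6)=11, p(7)=15, p(8)=22, p(9)=30, p(10)=42, p(11)=56, p(12)=77, p(13)=101, p(14)=135, p(15)=176, p(16)=231, p(17)=297, p(18)=385, p(19)=490, p(20)=627, p(21)=792, p(22)=1002, p(23)=1255, p(24)=1575, p(25)=1958, p(26)=2436, p(27)=3010, p(28)=3718, p(29)=4565, p(30)=5604, p(31)=6842, p(32)=8349, p(33)=10143, p(34)=12310, p(35)=14883, p(36)=17977, p(37)=21637, p(38)=26015, p(39)=31185, p(40)=37338, p(41)=44583, p(42)=53174, p(43)=63261, p(44)=75175, p(45)=89134, p(46)=105558, p(47)=124754, p(48)=147273, p(49)=173525, p(50)=204226, p(51)=239943, p(52)=281589, p(53)=329931, p(54)=386155, p(55)=451276, p(56)=526823, p(57)=614154, p(58)=715220, p(59)=831820, p(60)=966467, p(61)=1121505, p(62)=1300156, p(63)=1505499, p(64)=1741630, p(65)=2012558, p(66)=2323520, p(67)=2679689, p(68)=3087735, p(69)=3554345, p(70)=4087968, p(71)=4697205, p(72)=5392783, p(73)=6185689, p(74)=7089500, p(75)=8118264, p(76)=9289091, p(77)=10619863, p(78)=12132164, p(79)=13848650, p(80)=15796476, p(81)=18004327, p(82)=20506255, p(83)=23338469, p(84)=26543660, p(85)=30167357, p(86)=34262962, p(87)=38887673, p(88)=44108109, p(89)=49995925, p(90)=56634173.
Final step: p(91) = p(90) + p(89) - p(86) - p(84) + p(79) + p(76) - p(69) - p(65) + p(56) + p(51) - p(40) - p(34) + p(21) + p(14)
= 56634173 + 49995925 - 34262962 - 26543660 + 13848650 + 9289091 - 3554345 - 2012558 + 526823 + 239943 - 37338 - 12310 + 792 + 135
= 64112359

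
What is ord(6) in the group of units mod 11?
10

11 is prime, so ord(6) divides φ(11) = 10.
Divisors of 10: 1, 2, 5, 10.
Repeated squaring: 6^1 ≡ 6, 6^2 ≡ 3, 6^4 ≡ 9, 6^8 ≡ 4 (mod 11).
Test 6^d mod 11 for each divisor d in increasing order:
6^1 ≡ 6
6^2 ≡ 3
6^5 = 6^4·6^1 ≡ 10
6^10 = 6^8·6^2 ≡ 1  ← first divisor giving 1
The order is 10.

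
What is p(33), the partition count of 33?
10143

p(n) counts ways to write n as a sum of positive integers (order ignored).
Euler's pentagonal recurrence: p(k) = p(k-1) + p(k-2) - p(k-5) - p(k-7) + p(k-12) + p(k-15) - ... (offsets j(3j∓1)/2, signs ++--, p(0)=1, p(<0)=0).
DP table for k = 0..32: p(0)=1, p(1)=1, p(2)=2, p(3)=3, p(4)=5, p(5)=7, p(6)=11, p(7)=15, p(8)=22, p(9)=30, p(10)=42, p(11)=56, p(12)=77, p(13)=101, p(14)=135, p(15)=176, p(16)=231, p(17)=297, p(18)=385, p(19)=490, p(20)=627, p(21)=792, p(22)=1002, p(23)=1255, p(24)=1575, p(25)=1958, p(26)=2436, p(27)=3010, p(28)=3718, p(29)=4565, p(30)=5604, p(31)=6842, p(32)=8349.
Final step: p(33) = p(32) + p(31) - p(28) - p(26) + p(21) + p(18) - p(11) - p(7)
= 8349 + 6842 - 3718 - 2436 + 792 + 385 - 56 - 15
= 10143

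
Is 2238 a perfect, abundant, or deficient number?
abundant

Proper divisors of 2238: sum = 1 + 2 + 3 + 6 + 373 + 746 + 1119 = 2250
Since 2250 > 2238, 2238 is abundant.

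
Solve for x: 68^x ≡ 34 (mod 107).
42

Baby-step giant-step with step n = ⌈√107⌉ = 11.
Baby steps 68^j mod 107 (j:value) for j=0..10: 0:1, 1:68, 2:23, 3:66, 4:101, 5:20, 6:76, 7:32, 8:36, 9:94, 10:79.
Giant-step multiplier: 68^(-11) ≡ 68^(106-11) = 68^95 ≡ 73 (mod 107).
Giant steps γ_i = 34·73^i mod 107: γ_0=34, γ_1=21, γ_2=35, γ_3=94 (in table at j=9).
x = i·n + j = 3·11 + 9 = 42.
Check: 68^42 ≡ 34 (mod 107).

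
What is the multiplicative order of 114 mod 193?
192

193 is prime, so ord(114) divides φ(193) = 192.
Divisors of 192: 1, 2, 3, 4, 6, 8, 12, 16, 24, 32, 48, 64, 96, 192.
Repeated squaring: 114^1 ≡ 114, 114^2 ≡ 65, 114^4 ≡ 172, 114^8 ≡ 55, 114^16 ≡ 130, 114^32 ≡ 109, 114^64 ≡ 108, 114^128 ≡ 84 (mod 193).
Test 114^d mod 193 for each divisor d in increasing order:
114^1 ≡ 114
114^2 ≡ 65
114^3 = 114^2·114^1 ≡ 76
114^4 ≡ 172
114^6 = 114^4·114^2 ≡ 179
114^8 ≡ 55
114^12 = 114^8·114^4 ≡ 3
114^16 ≡ 130
114^24 = 114^16·114^8 ≡ 9
114^32 ≡ 109
114^48 = 114^32·114^16 ≡ 81
114^64 ≡ 108
114^96 = 114^64·114^32 ≡ 192
114^192 = 114^128·114^64 ≡ 1  ← first divisor giving 1
The order is 192.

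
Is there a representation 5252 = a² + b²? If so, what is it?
34² + 64² (a=34, b=64)

Factorization: 5252 = 2^2 × 13 × 101
By Fermat: n is sum of two squares iff every prime p ≡ 3 (mod 4) appears to even power.
All primes ≡ 3 (mod 4) appear to even power.
Search a = 0, 1, 2, … for 5252 - a² a perfect square: first hit at a = 34: 5252 - 1156 = 4096 = 64².
5252 = 34² + 64² = 1156 + 4096 ✓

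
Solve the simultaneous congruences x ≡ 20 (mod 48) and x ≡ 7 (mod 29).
500

Using Chinese Remainder Theorem:
M = 48 × 29 = 1392
M1 = 29, M2 = 48
y1 = 29^(-1) mod 48 = 5
y2 = 48^(-1) mod 29 = 26
x = (20×29×5 + 7×48×26) mod 1392 = 500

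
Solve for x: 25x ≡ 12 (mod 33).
x ≡ 15 (mod 33)

gcd(25, 33) = 1, which divides 12, so solutions exist.
Find 25^(-1) mod 33 by the extended Euclidean algorithm:
33 = 1 × 25 + 8  ⟹  8 = (1)·33 + (-1)·25
25 = 3 × 8 + 1  ⟹  1 = (-3)·33 + (4)·25
So (4)·25 ≡ 1 (mod 33), i.e. 25^(-1) ≡ 4 (mod 33).
x ≡ 4 × 12 = 48 ≡ 15 (mod 33).
Check: 25 × 15 = 375 ≡ 12 (mod 33).
Unique solution: x ≡ 15 (mod 33)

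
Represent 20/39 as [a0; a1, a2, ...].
[0; 1, 1, 19]

Euclidean algorithm steps:
20 = 0 × 39 + 20
39 = 1 × 20 + 19
20 = 1 × 19 + 1
19 = 19 × 1 + 0
Continued fraction: [0; 1, 1, 19]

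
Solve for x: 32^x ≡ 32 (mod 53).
1

Baby-step giant-step with step n = ⌈√53⌉ = 8.
Baby steps 32^j mod 53 (j:value) for j=0..7: 0:1, 1:32, 2:17, 3:14, 4:24, 5:26, 6:37, 7:18.
h = 32 is already in the table at j=1, so x = 1.
Check: 32^1 ≡ 32 (mod 53).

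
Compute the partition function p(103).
271248950

p(n) counts ways to write n as a sum of positive integers (order ignored).
Euler's pentagonal recurrence: p(k) = p(k-1) + p(k-2) - p(k-5) - p(k-7) + p(k-12) + p(k-15) - ... (offsets j(3j∓1)/2, signs ++--, p(0)=1, p(<0)=0).
DP table for k = 0..102: p(0)=1, p(1)=1, p(2)=2, p(3)=3, p(4)=5, p(5)=7, p(6)=11, p(7)=15, p(8)=22, p(9)=30, p(10)=42, p(11)=56, p(12)=77, p(13)=101, p(14)=135, p(15)=176, p(16)=231, p(17)=297, p(18)=385, p(19)=490, p(20)=627, p(21)=792, p(22)=1002, p(23)=1255, p(24)=1575, p(25)=1958, p(26)=2436, p(27)=3010, p(28)=3718, p(29)=4565, p(30)=5604, p(31)=6842, p(32)=8349, p(33)=10143, p(34)=12310, p(35)=14883, p(36)=17977, p(37)=21637, p(38)=26015, p(39)=31185, p(40)=37338, p(41)=44583, p(42)=53174, p(43)=63261, p(44)=75175, p(45)=89134, p(46)=105558, p(47)=124754, p(48)=147273, p(49)=173525, p(50)=204226, p(51)=239943, p(52)=281589, p(53)=329931, p(54)=386155, p(55)=451276, p(56)=526823, p(57)=614154, p(58)=715220, p(59)=831820, p(60)=966467, p(61)=1121505, p(62)=1300156, p(63)=1505499, p(64)=1741630, p(65)=2012558, p(66)=2323520, p(67)=2679689, p(68)=3087735, p(69)=3554345, p(70)=4087968, p(71)=4697205, p(72)=5392783, p(73)=6185689, p(74)=7089500, p(75)=8118264, p(76)=9289091, p(77)=10619863, p(78)=12132164, p(79)=13848650, p(80)=15796476, p(81)=18004327, p(82)=20506255, p(83)=23338469, p(84)=26543660, p(85)=30167357, p(86)=34262962, p(87)=38887673, p(88)=44108109, p(89)=49995925, p(90)=56634173, p(91)=64112359, p(92)=72533807, p(93)=82010177, p(94)=92669720, p(95)=104651419, p(96)=118114304, p(97)=133230930, p(98)=150198136, p(99)=169229875, p(100)=190569292, p(101)=214481126, p(102)=241265379.
Final step: p(103) = p(102) + p(101) - p(98) - p(96) + p(91) + p(88) - p(81) - p(77) + p(68) + p(63) - p(52) - p(46) + p(33) + p(26) - p(11) - p(3)
= 241265379 + 214481126 - 150198136 - 118114304 + 64112359 + 44108109 - 18004327 - 10619863 + 3087735 + 1505499 - 281589 - 105558 + 10143 + 2436 - 56 - 3
= 271248950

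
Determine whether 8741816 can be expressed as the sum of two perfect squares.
Not possible

Factorization: 8741816 = 2^3 × 103^3
By Fermat: n is sum of two squares iff every prime p ≡ 3 (mod 4) appears to even power.
Prime(s) ≡ 3 (mod 4) with odd exponent: [(103, 3)]
Therefore 8741816 cannot be expressed as a² + b².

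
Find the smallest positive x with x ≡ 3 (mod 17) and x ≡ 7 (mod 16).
71

Using Chinese Remainder Theorem:
M = 17 × 16 = 272
M1 = 16, M2 = 17
y1 = 16^(-1) mod 17 = 16
y2 = 17^(-1) mod 16 = 1
x = (3×16×16 + 7×17×1) mod 272 = 71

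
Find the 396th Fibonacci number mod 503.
41

Matrix identity: Q^n = [[F_(n+1), F_n], [F_n, F_(n-1)]] with Q = [[1,1],[1,0]].
n = 396 = 110001100₂. Square-and-multiply, entries mod 503:
Q^1 = [[1,1],[1,0]]
Q^3 = (Q^1)²·Q = [[3,2],[2,1]]
Q^6 = (Q^3)² = [[13,8],[8,5]]
Q^12 = (Q^6)² = [[233,144],[144,89]]
Q^24 = (Q^12)² = [[78,92],[92,489]]
Q^49 = (Q^24)²·Q = [[316,464],[464,355]]
Q^99 = (Q^49)²·Q = [[261,274],[274,490]]
Q^198 = (Q^99)² = [[345,47],[47,298]]
Q^396 = (Q^198)² = [[11,41],[41,473]]
F_396 mod 503 = Q^396[0][1] = 41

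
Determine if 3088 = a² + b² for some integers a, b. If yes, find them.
28² + 48² (a=28, b=48)

Factorization: 3088 = 2^4 × 193
By Fermat: n is sum of two squares iff every prime p ≡ 3 (mod 4) appears to even power.
All primes ≡ 3 (mod 4) appear to even power.
Search a = 0, 1, 2, … for 3088 - a² a perfect square: first hit at a = 28: 3088 - 784 = 2304 = 48².
3088 = 28² + 48² = 784 + 2304 ✓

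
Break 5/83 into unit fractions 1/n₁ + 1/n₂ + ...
1/17 + 1/706 + 1/996166

Greedy algorithm:
5/83: ceiling(83/5) = 17, use 1/17
2/1411: ceiling(1411/2) = 706, use 1/706
1/996166: ceiling(996166/1) = 996166, use 1/996166
Result: 5/83 = 1/17 + 1/706 + 1/996166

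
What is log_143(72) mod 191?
52

Baby-step giant-step with step n = ⌈√191⌉ = 14.
Baby steps 143^j mod 191 (j:value) for j=0..13: 0:1, 1:143, 2:12, 3:188, 4:144, 5:155, 6:9, 7:141, 8:108, 9:164, 10:150, 11:58, 12:81, 13:123.
Giant-step multiplier: 143^(-14) ≡ 143^(190-14) = 143^176 ≡ 45 (mod 191).
Giant steps γ_i = 72·45^i mod 191: γ_0=72, γ_1=184, γ_2=67, γ_3=150 (in table at j=10).
x = i·n + j = 3·14 + 10 = 52.
Check: 143^52 ≡ 72 (mod 191).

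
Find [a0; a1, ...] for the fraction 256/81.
[3; 6, 4, 3]

Euclidean algorithm steps:
256 = 3 × 81 + 13
81 = 6 × 13 + 3
13 = 4 × 3 + 1
3 = 3 × 1 + 0
Continued fraction: [3; 6, 4, 3]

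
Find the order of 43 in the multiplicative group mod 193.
8

193 is prime, so ord(43) divides φ(193) = 192.
Divisors of 192: 1, 2, 3, 4, 6, 8, 12, 16, 24, 32, 48, 64, 96, 192.
Repeated squaring: 43^1 ≡ 43, 43^2 ≡ 112, 43^4 ≡ 192, 43^8 ≡ 1, 43^16 ≡ 1, 43^32 ≡ 1, 43^64 ≡ 1, 43^128 ≡ 1 (mod 193).
Test 43^d mod 193 for each divisor d in increasing order:
43^1 ≡ 43
43^2 ≡ 112
43^3 = 43^2·43^1 ≡ 184
43^4 ≡ 192
43^6 = 43^4·43^2 ≡ 81
43^8 ≡ 1  ← first divisor giving 1
The order is 8.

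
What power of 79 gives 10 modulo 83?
14

Baby-step giant-step with step n = ⌈√83⌉ = 10.
Baby steps 79^j mod 83 (j:value) for j=0..9: 0:1, 1:79, 2:16, 3:19, 4:7, 5:55, 6:29, 7:50, 8:49, 9:53.
Giant-step multiplier: 79^(-10) ≡ 79^(82-10) = 79^72 ≡ 9 (mod 83).
Giant steps γ_i = 10·9^i mod 83: γ_0=10, γ_1=7 (in table at j=4).
x = i·n + j = 1·10 + 4 = 14.
Check: 79^14 ≡ 10 (mod 83).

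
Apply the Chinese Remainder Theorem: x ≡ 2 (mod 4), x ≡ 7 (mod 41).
130

Using Chinese Remainder Theorem:
M = 4 × 41 = 164
M1 = 41, M2 = 4
y1 = 41^(-1) mod 4 = 1
y2 = 4^(-1) mod 41 = 31
x = (2×41×1 + 7×4×31) mod 164 = 130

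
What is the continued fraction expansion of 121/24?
[5; 24]

Euclidean algorithm steps:
121 = 5 × 24 + 1
24 = 24 × 1 + 0
Continued fraction: [5; 24]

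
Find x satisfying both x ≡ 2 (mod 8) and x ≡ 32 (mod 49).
130

Using Chinese Remainder Theorem:
M = 8 × 49 = 392
M1 = 49, M2 = 8
y1 = 49^(-1) mod 8 = 1
y2 = 8^(-1) mod 49 = 43
x = (2×49×1 + 32×8×43) mod 392 = 130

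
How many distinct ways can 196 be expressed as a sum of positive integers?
2814570987591

p(n) counts ways to write n as a sum of positive integers (order ignored).
Euler's pentagonal recurrence: p(k) = p(k-1) + p(k-2) - p(k-5) - p(k-7) + p(k-12) + p(k-15) - ... (offsets j(3j∓1)/2, signs ++--, p(0)=1, p(<0)=0).
DP table for k = 0..195: p(0)=1, p(1)=1, p(2)=2, p(3)=3, p(4)=5, p(5)=7, p(6)=11, p(7)=15, p(8)=22, p(9)=30, p(10)=42, p(11)=56, p(12)=77, p(13)=101, p(14)=135, p(15)=176, p(16)=231, p(17)=297, p(18)=385, p(19)=490, p(20)=627, p(21)=792, p(22)=1002, p(23)=1255, p(24)=1575, p(25)=1958, p(26)=2436, p(27)=3010, p(28)=3718, p(29)=4565, p(30)=5604, p(31)=6842, p(32)=8349, p(33)=10143, p(34)=12310, p(35)=14883, p(36)=17977, p(37)=21637, p(38)=26015, p(39)=31185, p(40)=37338, p(41)=44583, p(42)=53174, p(43)=63261, p(44)=75175, p(45)=89134, p(46)=105558, p(47)=124754, p(48)=147273, p(49)=173525, p(50)=204226, p(51)=239943, p(52)=281589, p(53)=329931, p(54)=386155, p(55)=451276, p(56)=526823, p(57)=614154, p(58)=715220, p(59)=831820, p(60)=966467, p(61)=1121505, p(62)=1300156, p(63)=1505499, p(64)=1741630, p(65)=2012558, p(66)=2323520, p(67)=2679689, p(68)=3087735, p(69)=3554345, p(70)=4087968, p(71)=4697205, p(72)=5392783, p(73)=6185689, p(74)=7089500, p(75)=8118264, p(76)=9289091, p(77)=10619863, p(78)=12132164, p(79)=13848650, p(80)=15796476, p(81)=18004327, p(82)=20506255, p(83)=23338469, p(84)=26543660, p(85)=30167357, p(86)=34262962, p(87)=38887673, p(88)=44108109, p(89)=49995925, p(90)=56634173, p(91)=64112359, p(92)=72533807, p(93)=82010177, p(94)=92669720, p(95)=104651419, p(96)=118114304, p(97)=133230930, p(98)=150198136, p(99)=169229875, p(100)=190569292, p(101)=214481126, p(102)=241265379, p(103)=271248950, p(104)=304801365, p(105)=342325709, p(106)=384276336, p(107)=431149389, p(108)=483502844, p(109)=541946240, p(110)=607163746, p(111)=679903203, p(112)=761002156, p(113)=851376628, p(114)=952050665, p(115)=1064144451, p(116)=1188908248, p(117)=1327710076, p(118)=1482074143, p(119)=1653668665, p(120)=1844349560, p(121)=2056148051, p(122)=2291320912, p(123)=2552338241, p(124)=2841940500, p(125)=3163127352, p(126)=3519222692, p(127)=3913864295, p(128)=4351078600, p(129)=4835271870, p(130)=5371315400, p(131)=5964539504, p(132)=6620830889, p(133)=7346629512, p(134)=8149040695, p(135)=9035836076, p(136)=10015581680, p(137)=11097645016, p(138)=12292341831, p(139)=13610949895, p(140)=15065878135, p(141)=16670689208, p(142)=18440293320, p(143)=20390982757, p(144)=22540654445, p(145)=24908858009, p(146)=27517052599, p(147)=30388671978, p(148)=33549419497, p(149)=37027355200, p(150)=40853235313, p(151)=45060624582, p(152)=49686288421, p(153)=54770336324, p(154)=60356673280, p(155)=66493182097, p(156)=73232243759, p(157)=80630964769, p(158)=88751778802, p(159)=97662728555, p(160)=107438159466, p(161)=118159068427, p(162)=129913904637, p(163)=142798995930, p(164)=156919475295, p(165)=172389800255, p(166)=189334822579, p(167)=207890420102, p(168)=228204732751, p(169)=250438925115, p(170)=274768617130, p(171)=301384802048, p(172)=330495499613, p(173)=362326859895, p(174)=397125074750, p(175)=435157697830, p(176)=476715857290, p(177)=522115831195, p(178)=571701605655, p(179)=625846753120, p(180)=684957390936, p(181)=749474411781, p(182)=819876908323, p(183)=896684817527, p(184)=980462880430, p(185)=1071823774337, p(186)=1171432692373, p(187)=1280011042268, p(188)=1398341745571, p(189)=1527273599625, p(190)=1667727404093, p(191)=1820701100652, p(192)=1987276856363, p(193)=2168627105469, p(194)=2366022741845, p(195)=2580840212973.
Final step: p(196) = p(195) + p(194) - p(191) - p(189) + p(184) + p(181) - p(174) - p(170) + p(161) + p(156) - p(145) - p(139) + p(126) + p(119) - p(104) - p(96) + p(79) + p(70) - p(51) - p(41) + p(20) + p(9)
= 2580840212973 + 2366022741845 - 1820701100652 - 1527273599625 + 980462880430 + 749474411781 - 397125074750 - 274768617130 + 118159068427 + 73232243759 - 24908858009 - 13610949895 + 3519222692 + 1653668665 - 304801365 - 118114304 + 13848650 + 4087968 - 239943 - 44583 + 627 + 30
= 2814570987591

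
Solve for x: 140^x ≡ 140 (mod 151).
1

Baby-step giant-step with step n = ⌈√151⌉ = 13.
Baby steps 140^j mod 151 (j:value) for j=0..12: 0:1, 1:140, 2:121, 3:28, 4:145, 5:66, 6:29, 7:134, 8:36, 9:57, 10:128, 11:102, 12:86.
h = 140 is already in the table at j=1, so x = 1.
Check: 140^1 ≡ 140 (mod 151).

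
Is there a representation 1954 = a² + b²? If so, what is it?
27² + 35² (a=27, b=35)

Factorization: 1954 = 2 × 977
By Fermat: n is sum of two squares iff every prime p ≡ 3 (mod 4) appears to even power.
All primes ≡ 3 (mod 4) appear to even power.
Search a = 0, 1, 2, … for 1954 - a² a perfect square: first hit at a = 27: 1954 - 729 = 1225 = 35².
1954 = 27² + 35² = 729 + 1225 ✓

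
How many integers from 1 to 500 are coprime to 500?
200

500 = 2^2 × 5^3
φ(n) = n × ∏(1 - 1/p) for each prime p dividing n
φ(500) = 500 × (1 - 1/2) × (1 - 1/5) = 200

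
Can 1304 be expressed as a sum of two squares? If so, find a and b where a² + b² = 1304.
Not possible

Factorization: 1304 = 2^3 × 163
By Fermat: n is sum of two squares iff every prime p ≡ 3 (mod 4) appears to even power.
Prime(s) ≡ 3 (mod 4) with odd exponent: [(163, 1)]
Therefore 1304 cannot be expressed as a² + b².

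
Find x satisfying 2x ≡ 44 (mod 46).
x ≡ 22 (mod 23)

gcd(2, 46) = 2, which divides 44, so solutions exist.
Divide through by 2: x ≡ 22 (mod 23).
The coefficient of x is now 1, so x ≡ 22 (mod 23).
Check: 2 × 22 = 44 ≡ 44 (mod 46).
x ≡ 22 (mod 23), giving 2 solutions mod 46.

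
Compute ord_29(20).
7

29 is prime, so ord(20) divides φ(29) = 28.
Divisors of 28: 1, 2, 4, 7, 14, 28.
Repeated squaring: 20^1 ≡ 20, 20^2 ≡ 23, 20^4 ≡ 7, 20^8 ≡ 20, 20^16 ≡ 23 (mod 29).
Test 20^d mod 29 for each divisor d in increasing order:
20^1 ≡ 20
20^2 ≡ 23
20^4 ≡ 7
20^7 = 20^4·20^2·20^1 ≡ 1  ← first divisor giving 1
The order is 7.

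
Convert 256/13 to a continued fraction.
[19; 1, 2, 4]

Euclidean algorithm steps:
256 = 19 × 13 + 9
13 = 1 × 9 + 4
9 = 2 × 4 + 1
4 = 4 × 1 + 0
Continued fraction: [19; 1, 2, 4]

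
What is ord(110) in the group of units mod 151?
25

151 is prime, so ord(110) divides φ(151) = 150.
Divisors of 150: 1, 2, 3, 5, 6, 10, 15, 25, 30, 50, 75, 150.
Repeated squaring: 110^1 ≡ 110, 110^2 ≡ 20, 110^4 ≡ 98, 110^8 ≡ 91, 110^16 ≡ 127, 110^32 ≡ 123, 110^64 ≡ 29, 110^128 ≡ 86 (mod 151).
Test 110^d mod 151 for each divisor d in increasing order:
110^1 ≡ 110
110^2 ≡ 20
110^3 = 110^2·110^1 ≡ 86
110^5 = 110^4·110^1 ≡ 59
110^6 = 110^4·110^2 ≡ 148
110^10 = 110^8·110^2 ≡ 8
110^15 = 110^8·110^4·110^2·110^1 ≡ 19
110^25 = 110^16·110^8·110^1 ≡ 1  ← first divisor giving 1
The order is 25.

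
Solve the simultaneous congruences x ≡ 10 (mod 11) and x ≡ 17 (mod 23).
109

Using Chinese Remainder Theorem:
M = 11 × 23 = 253
M1 = 23, M2 = 11
y1 = 23^(-1) mod 11 = 1
y2 = 11^(-1) mod 23 = 21
x = (10×23×1 + 17×11×21) mod 253 = 109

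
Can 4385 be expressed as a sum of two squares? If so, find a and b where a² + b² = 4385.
17² + 64² (a=17, b=64)

Factorization: 4385 = 5 × 877
By Fermat: n is sum of two squares iff every prime p ≡ 3 (mod 4) appears to even power.
All primes ≡ 3 (mod 4) appear to even power.
Search a = 0, 1, 2, … for 4385 - a² a perfect square: first hit at a = 17: 4385 - 289 = 4096 = 64².
4385 = 17² + 64² = 289 + 4096 ✓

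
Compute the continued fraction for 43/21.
[2; 21]

Euclidean algorithm steps:
43 = 2 × 21 + 1
21 = 21 × 1 + 0
Continued fraction: [2; 21]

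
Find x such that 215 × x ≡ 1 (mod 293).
154

gcd(215, 293) = 1, so the inverse exists.
Extended Euclidean algorithm on (293, 215):
293 = 1 × 215 + 78  ⟹  78 = (1)·293 + (-1)·215
215 = 2 × 78 + 59  ⟹  59 = (-2)·293 + (3)·215
78 = 1 × 59 + 19  ⟹  19 = (3)·293 + (-4)·215
59 = 3 × 19 + 2  ⟹  2 = (-11)·293 + (15)·215
19 = 9 × 2 + 1  ⟹  1 = (102)·293 + (-139)·215
So (-139)·215 ≡ 1 (mod 293), i.e. 215^(-1) ≡ -139 ≡ 154 (mod 293).
Check: 215 × 154 = 33110 ≡ 1 (mod 293)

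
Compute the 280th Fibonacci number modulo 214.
193

Matrix identity: Q^n = [[F_(n+1), F_n], [F_n, F_(n-1)]] with Q = [[1,1],[1,0]].
n = 280 = 100011000₂. Square-and-multiply, entries mod 214:
Q^1 = [[1,1],[1,0]]
Q^2 = (Q^1)² = [[2,1],[1,1]]
Q^4 = (Q^2)² = [[5,3],[3,2]]
Q^8 = (Q^4)² = [[34,21],[21,13]]
Q^17 = (Q^8)²·Q = [[16,99],[99,131]]
Q^35 = (Q^17)²·Q = [[0,213],[213,1]]
Q^70 = (Q^35)² = [[1,213],[213,2]]
Q^140 = (Q^70)² = [[2,211],[211,5]]
Q^280 = (Q^140)² = [[13,193],[193,34]]
F_280 mod 214 = Q^280[0][1] = 193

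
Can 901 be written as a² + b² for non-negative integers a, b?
1² + 30² (a=1, b=30)

Factorization: 901 = 17 × 53
By Fermat: n is sum of two squares iff every prime p ≡ 3 (mod 4) appears to even power.
All primes ≡ 3 (mod 4) appear to even power.
Search a = 0, 1, 2, … for 901 - a² a perfect square: first hit at a = 1: 901 - 1 = 900 = 30².
901 = 1² + 30² = 1 + 900 ✓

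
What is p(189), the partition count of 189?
1527273599625

p(n) counts ways to write n as a sum of positive integers (order ignored).
Euler's pentagonal recurrence: p(k) = p(k-1) + p(k-2) - p(k-5) - p(k-7) + p(k-12) + p(k-15) - ... (offsets j(3j∓1)/2, signs ++--, p(0)=1, p(<0)=0).
DP table for k = 0..188: p(0)=1, p(1)=1, p(2)=2, p(3)=3, p(4)=5, p(5)=7, p(6)=11, p(7)=15, p(8)=22, p(9)=30, p(10)=42, p(11)=56, p(12)=77, p(13)=101, p(14)=135, p(15)=176, p(16)=231, p(17)=297, p(18)=385, p(19)=490, p(20)=627, p(21)=792, p(22)=1002, p(23)=1255, p(24)=1575, p(25)=1958, p(26)=2436, p(27)=3010, p(28)=3718, p(29)=4565, p(30)=5604, p(31)=6842, p(32)=8349, p(33)=10143, p(34)=12310, p(35)=14883, p(36)=17977, p(37)=21637, p(38)=26015, p(39)=31185, p(40)=37338, p(41)=44583, p(42)=53174, p(43)=63261, p(44)=75175, p(45)=89134, p(46)=105558, p(47)=124754, p(48)=147273, p(49)=173525, p(50)=204226, p(51)=239943, p(52)=281589, p(53)=329931, p(54)=386155, p(55)=451276, p(56)=526823, p(57)=614154, p(58)=715220, p(59)=831820, p(60)=966467, p(61)=1121505, p(62)=1300156, p(63)=1505499, p(64)=1741630, p(65)=2012558, p(66)=2323520, p(67)=2679689, p(68)=3087735, p(69)=3554345, p(70)=4087968, p(71)=4697205, p(72)=5392783, p(73)=6185689, p(74)=7089500, p(75)=8118264, p(76)=9289091, p(77)=10619863, p(78)=12132164, p(79)=13848650, p(80)=15796476, p(81)=18004327, p(82)=20506255, p(83)=23338469, p(84)=26543660, p(85)=30167357, p(86)=34262962, p(87)=38887673, p(88)=44108109, p(89)=49995925, p(90)=56634173, p(91)=64112359, p(92)=72533807, p(93)=82010177, p(94)=92669720, p(95)=104651419, p(96)=118114304, p(97)=133230930, p(98)=150198136, p(99)=169229875, p(100)=190569292, p(101)=214481126, p(102)=241265379, p(103)=271248950, p(104)=304801365, p(105)=342325709, p(106)=384276336, p(107)=431149389, p(108)=483502844, p(109)=541946240, p(110)=607163746, p(111)=679903203, p(112)=761002156, p(113)=851376628, p(114)=952050665, p(115)=1064144451, p(116)=1188908248, p(117)=1327710076, p(118)=1482074143, p(119)=1653668665, p(120)=1844349560, p(121)=2056148051, p(122)=2291320912, p(123)=2552338241, p(124)=2841940500, p(125)=3163127352, p(126)=3519222692, p(127)=3913864295, p(128)=4351078600, p(129)=4835271870, p(130)=5371315400, p(131)=5964539504, p(132)=6620830889, p(133)=7346629512, p(134)=8149040695, p(135)=9035836076, p(136)=10015581680, p(137)=11097645016, p(138)=12292341831, p(139)=13610949895, p(140)=15065878135, p(141)=16670689208, p(142)=18440293320, p(143)=20390982757, p(144)=22540654445, p(145)=24908858009, p(146)=27517052599, p(147)=30388671978, p(148)=33549419497, p(149)=37027355200, p(150)=40853235313, p(151)=45060624582, p(152)=49686288421, p(153)=54770336324, p(154)=60356673280, p(155)=66493182097, p(156)=73232243759, p(157)=80630964769, p(158)=88751778802, p(159)=97662728555, p(160)=107438159466, p(161)=118159068427, p(162)=129913904637, p(163)=142798995930, p(164)=156919475295, p(165)=172389800255, p(166)=189334822579, p(167)=207890420102, p(168)=228204732751, p(169)=250438925115, p(170)=274768617130, p(171)=301384802048, p(172)=330495499613, p(173)=362326859895, p(174)=397125074750, p(175)=435157697830, p(176)=476715857290, p(177)=522115831195, p(178)=571701605655, p(179)=625846753120, p(180)=684957390936, p(181)=749474411781, p(182)=819876908323, p(183)=896684817527, p(184)=980462880430, p(185)=1071823774337, p(186)=1171432692373, p(187)=1280011042268, p(188)=1398341745571.
Final step: p(189) = p(188) + p(187) - p(184) - p(182) + p(177) + p(174) - p(167) - p(163) + p(154) + p(149) - p(138) - p(132) + p(119) + p(112) - p(97) - p(89) + p(72) + p(63) - p(44) - p(34) + p(13) + p(2)
= 1398341745571 + 1280011042268 - 980462880430 - 819876908323 + 522115831195 + 397125074750 - 207890420102 - 142798995930 + 60356673280 + 37027355200 - 12292341831 - 6620830889 + 1653668665 + 761002156 - 133230930 - 49995925 + 5392783 + 1505499 - 75175 - 12310 + 101 + 2
= 1527273599625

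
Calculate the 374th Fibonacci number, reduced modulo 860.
597

Matrix identity: Q^n = [[F_(n+1), F_n], [F_n, F_(n-1)]] with Q = [[1,1],[1,0]].
n = 374 = 101110110₂. Square-and-multiply, entries mod 860:
Q^1 = [[1,1],[1,0]]
Q^2 = (Q^1)² = [[2,1],[1,1]]
Q^5 = (Q^2)²·Q = [[8,5],[5,3]]
Q^11 = (Q^5)²·Q = [[144,89],[89,55]]
Q^23 = (Q^11)²·Q = [[788,277],[277,511]]
Q^46 = (Q^23)² = [[213,343],[343,730]]
Q^93 = (Q^46)²·Q = [[567,478],[478,89]]
Q^187 = (Q^93)²·Q = [[101,433],[433,528]]
Q^374 = (Q^187)² = [[750,597],[597,153]]
F_374 mod 860 = Q^374[0][1] = 597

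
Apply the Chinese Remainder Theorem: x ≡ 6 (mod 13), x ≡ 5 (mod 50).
305

Using Chinese Remainder Theorem:
M = 13 × 50 = 650
M1 = 50, M2 = 13
y1 = 50^(-1) mod 13 = 6
y2 = 13^(-1) mod 50 = 27
x = (6×50×6 + 5×13×27) mod 650 = 305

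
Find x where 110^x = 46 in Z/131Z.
28

Baby-step giant-step with step n = ⌈√131⌉ = 12.
Baby steps 110^j mod 131 (j:value) for j=0..11: 0:1, 1:110, 2:48, 3:40, 4:77, 5:86, 6:28, 7:67, 8:34, 9:72, 10:60, 11:50.
Giant-step multiplier: 110^(-12) ≡ 110^(130-12) = 110^118 ≡ 65 (mod 131).
Giant steps γ_i = 46·65^i mod 131: γ_0=46, γ_1=108, γ_2=77 (in table at j=4).
x = i·n + j = 2·12 + 4 = 28.
Check: 110^28 ≡ 46 (mod 131).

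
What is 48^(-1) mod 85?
62

gcd(48, 85) = 1, so the inverse exists.
Extended Euclidean algorithm on (85, 48):
85 = 1 × 48 + 37  ⟹  37 = (1)·85 + (-1)·48
48 = 1 × 37 + 11  ⟹  11 = (-1)·85 + (2)·48
37 = 3 × 11 + 4  ⟹  4 = (4)·85 + (-7)·48
11 = 2 × 4 + 3  ⟹  3 = (-9)·85 + (16)·48
4 = 1 × 3 + 1  ⟹  1 = (13)·85 + (-23)·48
So (-23)·48 ≡ 1 (mod 85), i.e. 48^(-1) ≡ -23 ≡ 62 (mod 85).
Check: 48 × 62 = 2976 ≡ 1 (mod 85)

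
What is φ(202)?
100

202 = 2 × 101
φ(n) = n × ∏(1 - 1/p) for each prime p dividing n
φ(202) = 202 × (1 - 1/2) × (1 - 1/101) = 100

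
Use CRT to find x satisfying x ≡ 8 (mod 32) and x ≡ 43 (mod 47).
936

Using Chinese Remainder Theorem:
M = 32 × 47 = 1504
M1 = 47, M2 = 32
y1 = 47^(-1) mod 32 = 15
y2 = 32^(-1) mod 47 = 25
x = (8×47×15 + 43×32×25) mod 1504 = 936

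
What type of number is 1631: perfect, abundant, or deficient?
deficient

Proper divisors of 1631: sum = 1 + 7 + 233 = 241
Since 241 < 1631, 1631 is deficient.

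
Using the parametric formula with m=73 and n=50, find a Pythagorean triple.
(2829, 7300, 7829)

Euclid's formula: a = m² - n², b = 2mn, c = m² + n²
m = 73, n = 50
a = 73² - 50² = 5329 - 2500 = 2829
b = 2 × 73 × 50 = 7300
c = 73² + 50² = 5329 + 2500 = 7829
Verification: 2829² + 7300² = 8003241 + 53290000 = 61293241 = 7829² ✓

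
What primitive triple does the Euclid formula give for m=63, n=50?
(1469, 6300, 6469)

Euclid's formula: a = m² - n², b = 2mn, c = m² + n²
m = 63, n = 50
a = 63² - 50² = 3969 - 2500 = 1469
b = 2 × 63 × 50 = 6300
c = 63² + 50² = 3969 + 2500 = 6469
Verification: 1469² + 6300² = 2157961 + 39690000 = 41847961 = 6469² ✓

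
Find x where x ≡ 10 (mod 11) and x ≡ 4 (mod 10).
54

Using Chinese Remainder Theorem:
M = 11 × 10 = 110
M1 = 10, M2 = 11
y1 = 10^(-1) mod 11 = 10
y2 = 11^(-1) mod 10 = 1
x = (10×10×10 + 4×11×1) mod 110 = 54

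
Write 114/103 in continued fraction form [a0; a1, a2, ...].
[1; 9, 2, 1, 3]

Euclidean algorithm steps:
114 = 1 × 103 + 11
103 = 9 × 11 + 4
11 = 2 × 4 + 3
4 = 1 × 3 + 1
3 = 3 × 1 + 0
Continued fraction: [1; 9, 2, 1, 3]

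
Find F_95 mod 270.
145

Matrix identity: Q^n = [[F_(n+1), F_n], [F_n, F_(n-1)]] with Q = [[1,1],[1,0]].
n = 95 = 1011111₂. Square-and-multiply, entries mod 270:
Q^1 = [[1,1],[1,0]]
Q^2 = (Q^1)² = [[2,1],[1,1]]
Q^5 = (Q^2)²·Q = [[8,5],[5,3]]
Q^11 = (Q^5)²·Q = [[144,89],[89,55]]
Q^23 = (Q^11)²·Q = [[198,37],[37,161]]
Q^47 = (Q^23)²·Q = [[126,73],[73,53]]
Q^95 = (Q^47)²·Q = [[252,145],[145,107]]
F_95 mod 270 = Q^95[0][1] = 145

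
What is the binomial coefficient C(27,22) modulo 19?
18

Using Lucas' theorem:
Write n=27 and k=22 in base 19:
n in base 19: [1, 8]
k in base 19: [1, 3]
C(27,22) mod 19 = ∏ C(n_i, k_i) mod 19
Digit binomials (mod 19): C(1,1) = 1; C(8,3) = 56 ≡ 18
Product: 1 × 18 = 18 ≡ 18 (mod 19)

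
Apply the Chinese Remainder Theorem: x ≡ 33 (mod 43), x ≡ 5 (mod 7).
33

Using Chinese Remainder Theorem:
M = 43 × 7 = 301
M1 = 7, M2 = 43
y1 = 7^(-1) mod 43 = 37
y2 = 43^(-1) mod 7 = 1
x = (33×7×37 + 5×43×1) mod 301 = 33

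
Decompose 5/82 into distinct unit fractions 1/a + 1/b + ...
1/17 + 1/465 + 1/648210

Greedy algorithm:
5/82: ceiling(82/5) = 17, use 1/17
3/1394: ceiling(1394/3) = 465, use 1/465
1/648210: ceiling(648210/1) = 648210, use 1/648210
Result: 5/82 = 1/17 + 1/465 + 1/648210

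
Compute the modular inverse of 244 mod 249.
199

gcd(244, 249) = 1, so the inverse exists.
Extended Euclidean algorithm on (249, 244):
249 = 1 × 244 + 5  ⟹  5 = (1)·249 + (-1)·244
244 = 48 × 5 + 4  ⟹  4 = (-48)·249 + (49)·244
5 = 1 × 4 + 1  ⟹  1 = (49)·249 + (-50)·244
So (-50)·244 ≡ 1 (mod 249), i.e. 244^(-1) ≡ -50 ≡ 199 (mod 249).
Check: 244 × 199 = 48556 ≡ 1 (mod 249)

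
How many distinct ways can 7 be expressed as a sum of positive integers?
15

p(n) counts ways to write n as a sum of positive integers (order ignored).
Examples: 7; 6 + 1; 5 + 2; 5 + 1 + 1; 4 + 3; ... (15 total)
p(7) = 15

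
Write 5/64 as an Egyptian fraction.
1/13 + 1/832

Greedy algorithm:
5/64: ceiling(64/5) = 13, use 1/13
1/832: ceiling(832/1) = 832, use 1/832
Result: 5/64 = 1/13 + 1/832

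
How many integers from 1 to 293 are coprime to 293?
292

293 = 293
φ(n) = n × ∏(1 - 1/p) for each prime p dividing n
φ(293) = 293 × (1 - 1/293) = 292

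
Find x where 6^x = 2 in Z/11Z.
9

Baby-step giant-step with step n = ⌈√11⌉ = 4.
Baby steps 6^j mod 11 (j:value) for j=0..3: 0:1, 1:6, 2:3, 3:7.
Giant-step multiplier: 6^(-4) ≡ 6^(10-4) = 6^6 ≡ 5 (mod 11).
Giant steps γ_i = 2·5^i mod 11: γ_0=2, γ_1=10, γ_2=6 (in table at j=1).
x = i·n + j = 2·4 + 1 = 9.
Check: 6^9 ≡ 2 (mod 11).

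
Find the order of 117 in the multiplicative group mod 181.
15

181 is prime, so ord(117) divides φ(181) = 180.
Divisors of 180: 1, 2, 3, 4, 5, 6, 9, 10, 12, 15, 18, 20, 30, 36, 45, 60, 90, 180.
Repeated squaring: 117^1 ≡ 117, 117^2 ≡ 114, 117^4 ≡ 145, 117^8 ≡ 29, 117^16 ≡ 117, 117^32 ≡ 114, 117^64 ≡ 145, 117^128 ≡ 29 (mod 181).
Test 117^d mod 181 for each divisor d in increasing order:
117^1 ≡ 117
117^2 ≡ 114
117^3 = 117^2·117^1 ≡ 125
117^4 ≡ 145
117^5 = 117^4·117^1 ≡ 132
117^6 = 117^4·117^2 ≡ 59
117^9 = 117^8·117^1 ≡ 135
117^10 = 117^8·117^2 ≡ 48
117^12 = 117^8·117^4 ≡ 42
117^15 = 117^8·117^4·117^2·117^1 ≡ 1  ← first divisor giving 1
The order is 15.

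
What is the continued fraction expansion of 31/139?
[0; 4, 2, 15]

Euclidean algorithm steps:
31 = 0 × 139 + 31
139 = 4 × 31 + 15
31 = 2 × 15 + 1
15 = 15 × 1 + 0
Continued fraction: [0; 4, 2, 15]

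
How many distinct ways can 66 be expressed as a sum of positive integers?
2323520

p(n) counts ways to write n as a sum of positive integers (order ignored).
Euler's pentagonal recurrence: p(k) = p(k-1) + p(k-2) - p(k-5) - p(k-7) + p(k-12) + p(k-15) - ... (offsets j(3j∓1)/2, signs ++--, p(0)=1, p(<0)=0).
DP table for k = 0..65: p(0)=1, p(1)=1, p(2)=2, p(3)=3, p(4)=5, p(5)=7, p(6)=11, p(7)=15, p(8)=22, p(9)=30, p(10)=42, p(11)=56, p(12)=77, p(13)=101, p(14)=135, p(15)=176, p(16)=231, p(17)=297, p(18)=385, p(19)=490, p(20)=627, p(21)=792, p(22)=1002, p(23)=1255, p(24)=1575, p(25)=1958, p(26)=2436, p(27)=3010, p(28)=3718, p(29)=4565, p(30)=5604, p(31)=6842, p(32)=8349, p(33)=10143, p(34)=12310, p(35)=14883, p(36)=17977, p(37)=21637, p(38)=26015, p(39)=31185, p(40)=37338, p(41)=44583, p(42)=53174, p(43)=63261, p(44)=75175, p(45)=89134, p(46)=105558, p(47)=124754, p(48)=147273, p(49)=173525, p(50)=204226, p(51)=239943, p(52)=281589, p(53)=329931, p(54)=386155, p(55)=451276, p(56)=526823, p(57)=614154, p(58)=715220, p(59)=831820, p(60)=966467, p(61)=1121505, p(62)=1300156, p(63)=1505499, p(64)=1741630, p(65)=2012558.
Final step: p(66) = p(65) + p(64) - p(61) - p(59) + p(54) + p(51) - p(44) - p(40) + p(31) + p(26) - p(15) - p(9)
= 2012558 + 1741630 - 1121505 - 831820 + 386155 + 239943 - 75175 - 37338 + 6842 + 2436 - 176 - 30
= 2323520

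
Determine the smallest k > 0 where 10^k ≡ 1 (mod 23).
22

23 is prime, so ord(10) divides φ(23) = 22.
Divisors of 22: 1, 2, 11, 22.
Repeated squaring: 10^1 ≡ 10, 10^2 ≡ 8, 10^4 ≡ 18, 10^8 ≡ 2, 10^16 ≡ 4 (mod 23).
Test 10^d mod 23 for each divisor d in increasing order:
10^1 ≡ 10
10^2 ≡ 8
10^11 = 10^8·10^2·10^1 ≡ 22
10^22 = 10^16·10^4·10^2 ≡ 1  ← first divisor giving 1
The order is 22.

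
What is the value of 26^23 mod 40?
16

Repeated squaring. Binary of 23 = 10111.
26^1 ≡ 26 (mod 40); 26^2 ≡ 36 (mod 40); 26^4 ≡ 16 (mod 40); 26^8 ≡ 16 (mod 40); 26^16 ≡ 16 (mod 40)
26^23 = 26^1 × 26^2 × 26^4 × 26^16 ≡ 16 (mod 40)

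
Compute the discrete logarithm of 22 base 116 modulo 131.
109

Baby-step giant-step with step n = ⌈√131⌉ = 12.
Baby steps 116^j mod 131 (j:value) for j=0..11: 0:1, 1:116, 2:94, 3:31, 4:59, 5:32, 6:44, 7:126, 8:75, 9:54, 10:107, 11:98.
Giant-step multiplier: 116^(-12) ≡ 116^(130-12) = 116^118 ≡ 9 (mod 131).
Giant steps γ_i = 22·9^i mod 131: γ_0=22, γ_1=67, γ_2=79, γ_3=56, γ_4=111, γ_5=82, γ_6=83, γ_7=92, γ_8=42, γ_9=116 (in table at j=1).
x = i·n + j = 9·12 + 1 = 109.
Check: 116^109 ≡ 22 (mod 131).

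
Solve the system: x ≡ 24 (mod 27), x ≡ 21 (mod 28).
105

Using Chinese Remainder Theorem:
M = 27 × 28 = 756
M1 = 28, M2 = 27
y1 = 28^(-1) mod 27 = 1
y2 = 27^(-1) mod 28 = 27
x = (24×28×1 + 21×27×27) mod 756 = 105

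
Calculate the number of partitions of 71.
4697205

p(n) counts ways to write n as a sum of positive integers (order ignored).
Euler's pentagonal recurrence: p(k) = p(k-1) + p(k-2) - p(k-5) - p(k-7) + p(k-12) + p(k-15) - ... (offsets j(3j∓1)/2, signs ++--, p(0)=1, p(<0)=0).
DP table for k = 0..70: p(0)=1, p(1)=1, p(2)=2, p(3)=3, p(4)=5, p(5)=7, p(6)=11, p(7)=15, p(8)=22, p(9)=30, p(10)=42, p(11)=56, p(12)=77, p(13)=101, p(14)=135, p(15)=176, p(16)=231, p(17)=297, p(18)=385, p(19)=490, p(20)=627, p(21)=792, p(22)=1002, p(23)=1255, p(24)=1575, p(25)=1958, p(26)=2436, p(27)=3010, p(28)=3718, p(29)=4565, p(30)=5604, p(31)=6842, p(32)=8349, p(33)=10143, p(34)=12310, p(35)=14883, p(36)=17977, p(37)=21637, p(38)=26015, p(39)=31185, p(40)=37338, p(41)=44583, p(42)=53174, p(43)=63261, p(44)=75175, p(45)=89134, p(46)=105558, p(47)=124754, p(48)=147273, p(49)=173525, p(50)=204226, p(51)=239943, p(52)=281589, p(53)=329931, p(54)=386155, p(55)=451276, p(56)=526823, p(57)=614154, p(58)=715220, p(59)=831820, p(60)=966467, p(61)=1121505, p(62)=1300156, p(63)=1505499, p(64)=1741630, p(65)=2012558, p(66)=2323520, p(67)=2679689, p(68)=3087735, p(69)=3554345, p(70)=4087968.
Final step: p(71) = p(70) + p(69) - p(66) - p(64) + p(59) + p(56) - p(49) - p(45) + p(36) + p(31) - p(20) - p(14) + p(1)
= 4087968 + 3554345 - 2323520 - 1741630 + 831820 + 526823 - 173525 - 89134 + 17977 + 6842 - 627 - 135 + 1
= 4697205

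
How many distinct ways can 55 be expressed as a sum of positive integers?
451276

p(n) counts ways to write n as a sum of positive integers (order ignored).
Euler's pentagonal recurrence: p(k) = p(k-1) + p(k-2) - p(k-5) - p(k-7) + p(k-12) + p(k-15) - ... (offsets j(3j∓1)/2, signs ++--, p(0)=1, p(<0)=0).
DP table for k = 0..54: p(0)=1, p(1)=1, p(2)=2, p(3)=3, p(4)=5, p(5)=7, p(6)=11, p(7)=15, p(8)=22, p(9)=30, p(10)=42, p(11)=56, p(12)=77, p(13)=101, p(14)=135, p(15)=176, p(16)=231, p(17)=297, p(18)=385, p(19)=490, p(20)=627, p(21)=792, p(22)=1002, p(23)=1255, p(24)=1575, p(25)=1958, p(26)=2436, p(27)=3010, p(28)=3718, p(29)=4565, p(30)=5604, p(31)=6842, p(32)=8349, p(33)=10143, p(34)=12310, p(35)=14883, p(36)=17977, p(37)=21637, p(38)=26015, p(39)=31185, p(40)=37338, p(41)=44583, p(42)=53174, p(43)=63261, p(44)=75175, p(45)=89134, p(46)=105558, p(47)=124754, p(48)=147273, p(49)=173525, p(50)=204226, p(51)=239943, p(52)=281589, p(53)=329931, p(54)=386155.
Final step: p(55) = p(54) + p(53) - p(50) - p(48) + p(43) + p(40) - p(33) - p(29) + p(20) + p(15) - p(4)
= 386155 + 329931 - 204226 - 147273 + 63261 + 37338 - 10143 - 4565 + 627 + 176 - 5
= 451276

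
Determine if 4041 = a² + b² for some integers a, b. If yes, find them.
21² + 60² (a=21, b=60)

Factorization: 4041 = 3^2 × 449
By Fermat: n is sum of two squares iff every prime p ≡ 3 (mod 4) appears to even power.
All primes ≡ 3 (mod 4) appear to even power.
Search a = 0, 1, 2, … for 4041 - a² a perfect square: first hit at a = 21: 4041 - 441 = 3600 = 60².
4041 = 21² + 60² = 441 + 3600 ✓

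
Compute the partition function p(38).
26015

p(n) counts ways to write n as a sum of positive integers (order ignored).
Euler's pentagonal recurrence: p(k) = p(k-1) + p(k-2) - p(k-5) - p(k-7) + p(k-12) + p(k-15) - ... (offsets j(3j∓1)/2, signs ++--, p(0)=1, p(<0)=0).
DP table for k = 0..37: p(0)=1, p(1)=1, p(2)=2, p(3)=3, p(4)=5, p(5)=7, p(6)=11, p(7)=15, p(8)=22, p(9)=30, p(10)=42, p(11)=56, p(12)=77, p(13)=101, p(14)=135, p(15)=176, p(16)=231, p(17)=297, p(18)=385, p(19)=490, p(20)=627, p(21)=792, p(22)=1002, p(23)=1255, p(24)=1575, p(25)=1958, p(26)=2436, p(27)=3010, p(28)=3718, p(29)=4565, p(30)=5604, p(31)=6842, p(32)=8349, p(33)=10143, p(34)=12310, p(35)=14883, p(36)=17977, p(37)=21637.
Final step: p(38) = p(37) + p(36) - p(33) - p(31) + p(26) + p(23) - p(16) - p(12) + p(3)
= 21637 + 17977 - 10143 - 6842 + 2436 + 1255 - 231 - 77 + 3
= 26015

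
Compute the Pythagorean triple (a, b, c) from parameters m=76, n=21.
(5335, 3192, 6217)

Euclid's formula: a = m² - n², b = 2mn, c = m² + n²
m = 76, n = 21
a = 76² - 21² = 5776 - 441 = 5335
b = 2 × 76 × 21 = 3192
c = 76² + 21² = 5776 + 441 = 6217
Verification: 5335² + 3192² = 28462225 + 10188864 = 38651089 = 6217² ✓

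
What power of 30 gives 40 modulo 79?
50

Baby-step giant-step with step n = ⌈√79⌉ = 9.
Baby steps 30^j mod 79 (j:value) for j=0..8: 0:1, 1:30, 2:31, 3:61, 4:13, 5:74, 6:8, 7:3, 8:11.
Giant-step multiplier: 30^(-9) ≡ 30^(78-9) = 30^69 ≡ 17 (mod 79).
Giant steps γ_i = 40·17^i mod 79: γ_0=40, γ_1=48, γ_2=26, γ_3=47, γ_4=9, γ_5=74 (in table at j=5).
x = i·n + j = 5·9 + 5 = 50.
Check: 30^50 ≡ 40 (mod 79).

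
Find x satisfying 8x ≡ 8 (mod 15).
x ≡ 1 (mod 15)

gcd(8, 15) = 1, which divides 8, so solutions exist.
Find 8^(-1) mod 15 by the extended Euclidean algorithm:
15 = 1 × 8 + 7  ⟹  7 = (1)·15 + (-1)·8
8 = 1 × 7 + 1  ⟹  1 = (-1)·15 + (2)·8
So (2)·8 ≡ 1 (mod 15), i.e. 8^(-1) ≡ 2 (mod 15).
x ≡ 2 × 8 = 16 ≡ 1 (mod 15).
Check: 8 × 1 = 8 ≡ 8 (mod 15).
Unique solution: x ≡ 1 (mod 15)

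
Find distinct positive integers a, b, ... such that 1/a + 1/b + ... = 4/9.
1/3 + 1/9

Greedy algorithm:
4/9: ceiling(9/4) = 3, use 1/3
1/9: ceiling(9/1) = 9, use 1/9
Result: 4/9 = 1/3 + 1/9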